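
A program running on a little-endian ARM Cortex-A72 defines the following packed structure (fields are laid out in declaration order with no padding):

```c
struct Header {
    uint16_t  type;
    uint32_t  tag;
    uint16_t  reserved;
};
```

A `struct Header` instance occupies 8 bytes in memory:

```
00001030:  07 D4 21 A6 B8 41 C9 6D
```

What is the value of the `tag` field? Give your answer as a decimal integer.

1102620193

`tag` follows `type` (2 bytes), so it starts at byte offset 2 and occupies 4 bytes.
Bytes at offsets 2..5: 21 A6 B8 41.
Little-endian: lowest address holds the least-significant byte.
Reassemble most-significant byte first: 41 B8 A6 21 → 0x41B8A621.
0x41B8A621 = 1102620193.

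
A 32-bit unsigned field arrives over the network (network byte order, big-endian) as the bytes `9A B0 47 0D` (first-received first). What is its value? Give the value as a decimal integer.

2595243789

Big-endian: lowest address holds the most-significant byte.
The bytes are already most-significant first: 0x9AB0470D.
0x9AB0470D = 2595243789.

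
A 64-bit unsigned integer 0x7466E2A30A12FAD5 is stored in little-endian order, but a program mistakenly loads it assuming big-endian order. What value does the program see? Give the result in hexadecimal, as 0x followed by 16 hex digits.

Stored little-endian, the bytes at ascending addresses are D5 FA 12 0A A3 E2 66 74.
Read back as big-endian, the last byte is least significant, giving 0xD5FA120AA3E26674.

0xD5FA120AA3E26674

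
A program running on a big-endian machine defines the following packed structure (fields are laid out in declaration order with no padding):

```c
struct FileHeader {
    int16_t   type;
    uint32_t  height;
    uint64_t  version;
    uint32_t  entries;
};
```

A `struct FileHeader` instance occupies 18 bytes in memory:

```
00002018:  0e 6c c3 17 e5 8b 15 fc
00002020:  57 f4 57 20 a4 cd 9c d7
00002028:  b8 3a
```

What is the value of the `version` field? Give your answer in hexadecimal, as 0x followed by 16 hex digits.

`version` follows `type` (2 B), `height` (4 B), so it starts at offset 2 + 4 = 6 and occupies 8 bytes.
Bytes at offsets 6..13: 15 FC 57 F4 57 20 A4 CD.
Big-endian stores the most-significant byte at the lowest address.
The bytes are already most-significant first: 0x15FC57F45720A4CD.

0x15FC57F45720A4CD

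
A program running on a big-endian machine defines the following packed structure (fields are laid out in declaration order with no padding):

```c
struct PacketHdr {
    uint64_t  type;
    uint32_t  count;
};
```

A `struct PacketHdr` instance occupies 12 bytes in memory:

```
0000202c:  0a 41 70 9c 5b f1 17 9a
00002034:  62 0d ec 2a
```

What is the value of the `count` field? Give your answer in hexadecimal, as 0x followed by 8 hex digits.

`count` follows `type` (8 bytes), so it starts at byte offset 8 and occupies 4 bytes.
Bytes at offsets 8..11: 62 0D EC 2A.
Big-endian stores the most-significant byte at the lowest address.
The bytes are already most-significant first: 0x620DEC2A.

0x620DEC2A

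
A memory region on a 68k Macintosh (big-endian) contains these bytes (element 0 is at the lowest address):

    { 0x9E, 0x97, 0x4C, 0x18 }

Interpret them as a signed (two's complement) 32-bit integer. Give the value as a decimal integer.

Big-endian stores the most-significant byte at the lowest address.
The bytes are already most-significant first: 0x9E974C18.
Top bit is set, so as a signed 32-bit value this is 0x9E974C18 − 2^32 = -1634251752.

-1634251752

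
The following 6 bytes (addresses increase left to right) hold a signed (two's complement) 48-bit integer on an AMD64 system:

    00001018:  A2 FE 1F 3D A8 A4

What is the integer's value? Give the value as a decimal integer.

Little-endian: lowest address holds the least-significant byte.
Reassemble most-significant byte first: A4 A8 3D 1F FE A2 → 0xA4A83D1FFEA2.
Top bit is set, so as a signed 48-bit value this is 0xA4A83D1FFEA2 − 2^48 = -100432489742686.

-100432489742686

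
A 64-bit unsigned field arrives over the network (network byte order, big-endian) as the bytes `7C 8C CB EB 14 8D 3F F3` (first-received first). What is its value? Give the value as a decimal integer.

8974772367965110259

Big-endian: lowest address holds the most-significant byte.
The bytes are already most-significant first: 0x7C8CCBEB148D3FF3.
0x7C8CCBEB148D3FF3 = 8974772367965110259.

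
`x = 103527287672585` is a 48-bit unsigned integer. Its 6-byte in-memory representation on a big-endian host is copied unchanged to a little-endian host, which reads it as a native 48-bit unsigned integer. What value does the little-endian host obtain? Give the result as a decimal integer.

10785540745310

103527287672585 in 48-bit hexadecimal is 0x5E285334CF09.
Stored big-endian, the bytes at ascending addresses are 5E 28 53 34 CF 09.
Read back as little-endian, the first byte is least significant, giving 0x09CF3453285E.
0x09CF3453285E = 10785540745310.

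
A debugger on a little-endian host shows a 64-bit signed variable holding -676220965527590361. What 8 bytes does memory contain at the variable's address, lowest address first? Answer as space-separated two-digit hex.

27 6A 0E 58 9D 94 9D F6

Two's complement of -676220965527590361 in 64 bits: 676220965527590361 = 0x09626B62A7F195D9; invert → 0xF69D949D580E6A26; add 1 → 0xF69D949D580E6A27.
Split into bytes (most-significant first): F6 9D 94 9D 58 0E 6A 27.
In little-endian order the low byte comes first in memory.
So at ascending addresses the bytes are 27 6A 0E 58 9D 94 9D F6.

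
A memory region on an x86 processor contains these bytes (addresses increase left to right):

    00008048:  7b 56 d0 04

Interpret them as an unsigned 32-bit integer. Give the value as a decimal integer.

In little-endian order the low byte comes first in memory.
Reassemble most-significant byte first: 04 D0 56 7B → 0x04D0567B.
0x04D0567B = 80762491.

80762491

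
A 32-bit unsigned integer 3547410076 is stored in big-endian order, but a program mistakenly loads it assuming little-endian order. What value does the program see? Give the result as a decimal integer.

3547410076 in 32-bit hexadecimal is 0xD3712E9C.
Stored big-endian, the bytes at ascending addresses are D3 71 2E 9C.
Read back as little-endian, the first byte is least significant, giving 0x9C2E71D3.
0x9C2E71D3 = 2620289491.

2620289491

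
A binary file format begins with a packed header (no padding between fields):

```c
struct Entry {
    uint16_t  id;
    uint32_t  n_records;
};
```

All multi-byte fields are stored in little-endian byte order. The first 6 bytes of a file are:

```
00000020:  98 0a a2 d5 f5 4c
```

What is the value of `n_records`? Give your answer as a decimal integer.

`n_records` follows `id` (2 bytes), so it starts at byte offset 2 and occupies 4 bytes.
Bytes at offsets 2..5: A2 D5 F5 4C.
Little-endian: lowest address holds the least-significant byte.
Reassemble most-significant byte first: 4C F5 D5 A2 → 0x4CF5D5A2.
0x4CF5D5A2 = 1291179426.

1291179426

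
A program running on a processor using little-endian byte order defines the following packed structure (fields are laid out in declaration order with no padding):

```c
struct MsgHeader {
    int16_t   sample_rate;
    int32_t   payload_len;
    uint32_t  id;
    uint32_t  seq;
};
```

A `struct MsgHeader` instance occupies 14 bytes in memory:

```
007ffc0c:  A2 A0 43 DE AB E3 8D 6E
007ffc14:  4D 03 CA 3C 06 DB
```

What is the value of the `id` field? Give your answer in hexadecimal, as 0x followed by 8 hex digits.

`id` follows `sample_rate` (2 B), `payload_len` (4 B), so it starts at offset 2 + 4 = 6 and occupies 4 bytes.
Bytes at offsets 6..9: 8D 6E 4D 03.
Little-endian stores the least-significant byte at the lowest address.
Reassemble most-significant byte first: 03 4D 6E 8D → 0x034D6E8D.

0x034D6E8D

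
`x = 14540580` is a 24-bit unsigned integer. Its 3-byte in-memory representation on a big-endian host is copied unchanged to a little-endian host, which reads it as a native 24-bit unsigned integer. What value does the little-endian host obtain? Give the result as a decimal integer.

14540580 in 24-bit hexadecimal is 0xDDDF24.
Stored big-endian, the bytes at ascending addresses are DD DF 24.
Read back as little-endian, the first byte is least significant, giving 0x24DFDD.
0x24DFDD = 2416605.

2416605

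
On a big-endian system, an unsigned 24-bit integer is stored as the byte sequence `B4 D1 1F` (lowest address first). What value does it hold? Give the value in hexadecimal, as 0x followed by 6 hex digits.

In big-endian order the high byte comes first in memory.
The bytes are already most-significant first: 0xB4D11F.

0xB4D11F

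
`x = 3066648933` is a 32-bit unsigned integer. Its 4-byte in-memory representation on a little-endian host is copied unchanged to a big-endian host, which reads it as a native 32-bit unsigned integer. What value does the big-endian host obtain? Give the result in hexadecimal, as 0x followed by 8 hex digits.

3066648933 in 32-bit hexadecimal is 0xB6C95965.
Stored little-endian, the bytes at ascending addresses are 65 59 C9 B6.
Read back as big-endian, the last byte is least significant, giving 0x6559C9B6.

0x6559C9B6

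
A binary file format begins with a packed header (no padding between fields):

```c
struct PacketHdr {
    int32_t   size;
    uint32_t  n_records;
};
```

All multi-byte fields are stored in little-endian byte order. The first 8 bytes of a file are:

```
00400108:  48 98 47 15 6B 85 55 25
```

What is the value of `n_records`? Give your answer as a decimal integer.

`n_records` follows `size` (4 bytes), so it starts at byte offset 4 and occupies 4 bytes.
Bytes at offsets 4..7: 6B 85 55 25.
Little-endian stores the least-significant byte at the lowest address.
Reassemble most-significant byte first: 25 55 85 6B → 0x2555856B.
0x2555856B = 626361707.

626361707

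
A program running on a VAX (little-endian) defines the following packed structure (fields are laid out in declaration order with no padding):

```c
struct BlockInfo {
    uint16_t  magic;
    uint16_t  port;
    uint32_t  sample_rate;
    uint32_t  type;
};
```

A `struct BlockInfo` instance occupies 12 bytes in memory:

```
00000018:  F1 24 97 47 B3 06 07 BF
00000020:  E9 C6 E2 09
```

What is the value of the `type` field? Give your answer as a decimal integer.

165857001

`type` follows `magic` (2 B), `port` (2 B), `sample_rate` (4 B), so it starts at offset 2 + 2 + 4 = 8 and occupies 4 bytes.
Bytes at offsets 8..11: E9 C6 E2 09.
In little-endian order the low byte comes first in memory.
Reassemble most-significant byte first: 09 E2 C6 E9 → 0x09E2C6E9.
0x09E2C6E9 = 165857001.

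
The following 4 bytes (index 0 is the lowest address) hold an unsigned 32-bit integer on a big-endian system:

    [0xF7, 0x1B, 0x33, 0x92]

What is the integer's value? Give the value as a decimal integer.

Big-endian stores the most-significant byte at the lowest address.
The bytes are already most-significant first: 0xF71B3392.
0xF71B3392 = 4145755026.

4145755026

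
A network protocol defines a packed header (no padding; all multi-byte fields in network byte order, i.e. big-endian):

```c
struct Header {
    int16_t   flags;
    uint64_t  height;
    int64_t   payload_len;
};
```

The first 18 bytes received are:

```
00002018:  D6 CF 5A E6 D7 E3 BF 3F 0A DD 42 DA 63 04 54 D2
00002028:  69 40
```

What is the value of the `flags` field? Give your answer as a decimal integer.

-10545

`flags` is the first field, at byte offset 0, occupying 2 bytes.
Bytes at offsets 0..1: D6 CF.
In big-endian order the high byte comes first in memory.
The bytes are already most-significant first: 0xD6CF.
Top bit is set, so as a signed 16-bit value this is 0xD6CF − 2^16 = -10545.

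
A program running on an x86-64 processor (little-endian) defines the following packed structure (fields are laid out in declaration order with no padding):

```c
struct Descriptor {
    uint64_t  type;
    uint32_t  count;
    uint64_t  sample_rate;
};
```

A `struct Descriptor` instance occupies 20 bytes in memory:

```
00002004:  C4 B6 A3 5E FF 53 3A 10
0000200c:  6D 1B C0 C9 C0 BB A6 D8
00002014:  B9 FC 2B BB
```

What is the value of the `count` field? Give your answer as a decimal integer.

3384810349

`count` follows `type` (8 bytes), so it starts at byte offset 8 and occupies 4 bytes.
Bytes at offsets 8..11: 6D 1B C0 C9.
In little-endian order the low byte comes first in memory.
Reassemble most-significant byte first: C9 C0 1B 6D → 0xC9C01B6D.
0xC9C01B6D = 3384810349.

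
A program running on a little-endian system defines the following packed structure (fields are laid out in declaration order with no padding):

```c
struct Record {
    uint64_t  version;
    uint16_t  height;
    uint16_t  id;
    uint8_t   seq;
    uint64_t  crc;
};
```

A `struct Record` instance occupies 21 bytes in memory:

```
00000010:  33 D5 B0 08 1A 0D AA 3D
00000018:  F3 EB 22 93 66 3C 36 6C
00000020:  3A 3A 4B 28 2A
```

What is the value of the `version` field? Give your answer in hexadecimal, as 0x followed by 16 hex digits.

`version` is the first field, at byte offset 0, occupying 8 bytes.
Bytes at offsets 0..7: 33 D5 B0 08 1A 0D AA 3D.
Little-endian stores the least-significant byte at the lowest address.
Reassemble most-significant byte first: 3D AA 0D 1A 08 B0 D5 33 → 0x3DAA0D1A08B0D533.

0x3DAA0D1A08B0D533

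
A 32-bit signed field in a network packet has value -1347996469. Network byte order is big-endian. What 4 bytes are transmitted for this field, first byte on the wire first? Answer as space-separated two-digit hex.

AF A7 34 CB

Two's complement of -1347996469 in 32 bits: 1347996469 = 0x5058CB35; invert → 0xAFA734CA; add 1 → 0xAFA734CB.
Split into bytes (most-significant first): AF A7 34 CB.
In big-endian order the high byte comes first in memory.
So the memory order matches the most-significant-first order: AF A7 34 CB.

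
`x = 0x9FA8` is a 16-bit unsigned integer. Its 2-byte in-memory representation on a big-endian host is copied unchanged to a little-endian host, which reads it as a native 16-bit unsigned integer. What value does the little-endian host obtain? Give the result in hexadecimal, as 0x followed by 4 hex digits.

0xA89F

Stored big-endian, the bytes at ascending addresses are 9F A8.
Read back as little-endian, the first byte is least significant, giving 0xA89F.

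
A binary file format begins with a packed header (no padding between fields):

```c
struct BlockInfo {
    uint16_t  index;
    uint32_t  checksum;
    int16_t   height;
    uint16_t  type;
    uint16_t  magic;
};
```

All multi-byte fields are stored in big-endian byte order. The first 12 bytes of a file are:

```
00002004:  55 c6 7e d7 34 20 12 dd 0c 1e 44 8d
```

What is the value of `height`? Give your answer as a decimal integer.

`height` follows `index` (2 B), `checksum` (4 B), so it starts at offset 2 + 4 = 6 and occupies 2 bytes.
Bytes at offsets 6..7: 12 DD.
Big-endian stores the most-significant byte at the lowest address.
The bytes are already most-significant first: 0x12DD.
0x12DD = 4829.

4829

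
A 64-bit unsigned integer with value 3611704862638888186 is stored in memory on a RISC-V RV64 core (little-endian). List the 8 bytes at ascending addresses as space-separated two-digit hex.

FA 54 24 DB 6F 5A 1F 32

3611704862638888186 in hexadecimal, padded to 64 bits, is 0x321F5A6FDB2454FA.
Split into bytes (most-significant first): 32 1F 5A 6F DB 24 54 FA.
Little-endian: lowest address holds the least-significant byte.
So at ascending addresses the bytes are FA 54 24 DB 6F 5A 1F 32.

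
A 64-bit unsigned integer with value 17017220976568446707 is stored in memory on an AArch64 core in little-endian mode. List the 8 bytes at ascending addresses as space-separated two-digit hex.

17017220976568446707 in hexadecimal, padded to 64 bits, is 0xEC2950512CB02EF3.
Split into bytes (most-significant first): EC 29 50 51 2C B0 2E F3.
Little-endian stores the least-significant byte at the lowest address.
So at ascending addresses the bytes are F3 2E B0 2C 51 50 29 EC.

F3 2E B0 2C 51 50 29 EC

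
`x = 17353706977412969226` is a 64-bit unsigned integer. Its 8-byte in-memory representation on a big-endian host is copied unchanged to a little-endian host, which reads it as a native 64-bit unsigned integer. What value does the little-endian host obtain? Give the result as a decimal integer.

789232008596346096

17353706977412969226 in 64-bit hexadecimal is 0xF0D4C08D54EAF30A.
Stored big-endian, the bytes at ascending addresses are F0 D4 C0 8D 54 EA F3 0A.
Read back as little-endian, the first byte is least significant, giving 0x0AF3EA548DC0D4F0.
0x0AF3EA548DC0D4F0 = 789232008596346096.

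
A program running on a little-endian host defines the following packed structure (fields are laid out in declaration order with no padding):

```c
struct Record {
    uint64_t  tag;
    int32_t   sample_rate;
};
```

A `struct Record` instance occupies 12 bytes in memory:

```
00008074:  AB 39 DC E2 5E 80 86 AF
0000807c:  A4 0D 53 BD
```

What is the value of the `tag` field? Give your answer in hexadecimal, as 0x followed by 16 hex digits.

0xAF86805EE2DC39AB

`tag` is the first field, at byte offset 0, occupying 8 bytes.
Bytes at offsets 0..7: AB 39 DC E2 5E 80 86 AF.
In little-endian order the low byte comes first in memory.
Reassemble most-significant byte first: AF 86 80 5E E2 DC 39 AB → 0xAF86805EE2DC39AB.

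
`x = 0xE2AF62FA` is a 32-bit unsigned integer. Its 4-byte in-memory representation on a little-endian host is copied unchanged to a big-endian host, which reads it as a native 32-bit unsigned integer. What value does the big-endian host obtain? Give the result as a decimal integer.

Stored little-endian, the bytes at ascending addresses are FA 62 AF E2.
Read back as big-endian, the last byte is least significant, giving 0xFA62AFE2.
0xFA62AFE2 = 4200771554.

4200771554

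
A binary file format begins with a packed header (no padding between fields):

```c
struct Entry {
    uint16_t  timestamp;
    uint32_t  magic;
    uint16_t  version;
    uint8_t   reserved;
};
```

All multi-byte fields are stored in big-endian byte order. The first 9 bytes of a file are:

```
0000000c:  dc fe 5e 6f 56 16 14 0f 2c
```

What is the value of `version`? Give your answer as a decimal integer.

`version` follows `timestamp` (2 B), `magic` (4 B), so it starts at offset 2 + 4 = 6 and occupies 2 bytes.
Bytes at offsets 6..7: 14 0F.
In big-endian order the high byte comes first in memory.
The bytes are already most-significant first: 0x140F.
0x140F = 5135.

5135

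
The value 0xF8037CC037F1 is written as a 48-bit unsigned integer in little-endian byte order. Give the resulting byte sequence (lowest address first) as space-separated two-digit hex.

Split into bytes (most-significant first): F8 03 7C C0 37 F1.
Little-endian stores the least-significant byte at the lowest address.
So at ascending addresses the bytes are F1 37 C0 7C 03 F8.

F1 37 C0 7C 03 F8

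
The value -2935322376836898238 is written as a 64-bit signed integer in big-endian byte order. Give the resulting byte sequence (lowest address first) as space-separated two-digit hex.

Two's complement of -2935322376836898238 in 64 bits: 2935322376836898238 = 0x28BC5C26549E5DBE; invert → 0xD743A3D9AB61A241; add 1 → 0xD743A3D9AB61A242.
Split into bytes (most-significant first): D7 43 A3 D9 AB 61 A2 42.
Big-endian: lowest address holds the most-significant byte.
So the memory order matches the most-significant-first order: D7 43 A3 D9 AB 61 A2 42.

D7 43 A3 D9 AB 61 A2 42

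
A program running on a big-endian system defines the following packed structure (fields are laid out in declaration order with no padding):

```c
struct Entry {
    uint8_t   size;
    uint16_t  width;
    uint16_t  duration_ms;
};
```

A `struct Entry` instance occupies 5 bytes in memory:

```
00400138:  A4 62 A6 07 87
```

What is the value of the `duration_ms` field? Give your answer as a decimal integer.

`duration_ms` follows `size` (1 B), `width` (2 B), so it starts at offset 1 + 2 = 3 and occupies 2 bytes.
Bytes at offsets 3..4: 07 87.
Big-endian stores the most-significant byte at the lowest address.
The bytes are already most-significant first: 0x0787.
0x0787 = 1927.

1927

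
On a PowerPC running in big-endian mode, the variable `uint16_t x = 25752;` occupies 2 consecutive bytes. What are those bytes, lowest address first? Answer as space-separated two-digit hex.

64 98

25752 in hexadecimal, padded to 16 bits, is 0x6498.
Split into bytes (most-significant first): 64 98.
Big-endian stores the most-significant byte at the lowest address.
So the memory order matches the most-significant-first order: 64 98.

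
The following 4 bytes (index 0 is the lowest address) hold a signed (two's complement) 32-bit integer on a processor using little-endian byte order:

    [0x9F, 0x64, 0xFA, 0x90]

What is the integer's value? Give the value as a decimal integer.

Little-endian: lowest address holds the least-significant byte.
Reassemble most-significant byte first: 90 FA 64 9F → 0x90FA649F.
Top bit is set, so as a signed 32-bit value this is 0x90FA649F − 2^32 = -1862638433.

-1862638433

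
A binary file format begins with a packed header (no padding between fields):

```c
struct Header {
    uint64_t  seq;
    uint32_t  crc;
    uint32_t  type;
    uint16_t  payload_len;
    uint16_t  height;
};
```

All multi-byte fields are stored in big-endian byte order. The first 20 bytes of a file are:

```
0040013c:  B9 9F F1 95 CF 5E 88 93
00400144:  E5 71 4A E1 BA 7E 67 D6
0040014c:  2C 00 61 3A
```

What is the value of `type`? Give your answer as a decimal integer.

3128846294

`type` follows `seq` (8 B), `crc` (4 B), so it starts at offset 8 + 4 = 12 and occupies 4 bytes.
Bytes at offsets 12..15: BA 7E 67 D6.
Big-endian stores the most-significant byte at the lowest address.
The bytes are already most-significant first: 0xBA7E67D6.
0xBA7E67D6 = 3128846294.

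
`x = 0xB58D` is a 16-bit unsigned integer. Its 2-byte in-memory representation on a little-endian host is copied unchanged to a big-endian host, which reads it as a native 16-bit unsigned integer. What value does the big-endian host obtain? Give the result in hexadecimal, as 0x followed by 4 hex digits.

Stored little-endian, the bytes at ascending addresses are 8D B5.
Read back as big-endian, the last byte is least significant, giving 0x8DB5.

0x8DB5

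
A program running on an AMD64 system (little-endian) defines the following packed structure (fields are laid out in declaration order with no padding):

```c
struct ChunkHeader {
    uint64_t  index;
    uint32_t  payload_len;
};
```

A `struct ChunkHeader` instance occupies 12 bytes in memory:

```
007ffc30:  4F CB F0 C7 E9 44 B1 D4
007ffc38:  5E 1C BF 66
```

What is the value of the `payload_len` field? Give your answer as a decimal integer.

1723800670

`payload_len` follows `index` (8 bytes), so it starts at byte offset 8 and occupies 4 bytes.
Bytes at offsets 8..11: 5E 1C BF 66.
Little-endian: lowest address holds the least-significant byte.
Reassemble most-significant byte first: 66 BF 1C 5E → 0x66BF1C5E.
0x66BF1C5E = 1723800670.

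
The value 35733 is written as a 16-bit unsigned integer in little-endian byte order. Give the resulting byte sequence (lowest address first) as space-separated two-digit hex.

95 8B

35733 in hexadecimal, padded to 16 bits, is 0x8B95.
Split into bytes (most-significant first): 8B 95.
In little-endian order the low byte comes first in memory.
So at ascending addresses the bytes are 95 8B.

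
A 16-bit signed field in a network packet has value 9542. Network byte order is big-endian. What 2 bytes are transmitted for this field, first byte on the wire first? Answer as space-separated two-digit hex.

25 46

9542 in hexadecimal, padded to 16 bits, is 0x2546.
Split into bytes (most-significant first): 25 46.
Big-endian stores the most-significant byte at the lowest address.
So the memory order matches the most-significant-first order: 25 46.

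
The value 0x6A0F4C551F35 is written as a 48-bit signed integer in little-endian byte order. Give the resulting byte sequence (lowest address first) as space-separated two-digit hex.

Split into bytes (most-significant first): 6A 0F 4C 55 1F 35.
In little-endian order the low byte comes first in memory.
So at ascending addresses the bytes are 35 1F 55 4C 0F 6A.

35 1F 55 4C 0F 6A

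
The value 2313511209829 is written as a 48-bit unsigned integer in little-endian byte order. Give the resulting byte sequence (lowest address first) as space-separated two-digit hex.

2313511209829 in hexadecimal, padded to 48 bits, is 0x021AA8038B65.
Split into bytes (most-significant first): 02 1A A8 03 8B 65.
Little-endian: lowest address holds the least-significant byte.
So at ascending addresses the bytes are 65 8B 03 A8 1A 02.

65 8B 03 A8 1A 02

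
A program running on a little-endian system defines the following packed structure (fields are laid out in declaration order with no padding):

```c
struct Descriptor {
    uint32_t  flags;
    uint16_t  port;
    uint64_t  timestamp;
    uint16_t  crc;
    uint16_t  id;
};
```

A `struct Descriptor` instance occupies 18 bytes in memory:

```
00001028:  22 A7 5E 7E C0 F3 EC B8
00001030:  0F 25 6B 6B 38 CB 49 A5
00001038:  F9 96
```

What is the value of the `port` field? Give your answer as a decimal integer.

`port` follows `flags` (4 bytes), so it starts at byte offset 4 and occupies 2 bytes.
Bytes at offsets 4..5: C0 F3.
Little-endian: lowest address holds the least-significant byte.
Reassemble most-significant byte first: F3 C0 → 0xF3C0.
0xF3C0 = 62400.

62400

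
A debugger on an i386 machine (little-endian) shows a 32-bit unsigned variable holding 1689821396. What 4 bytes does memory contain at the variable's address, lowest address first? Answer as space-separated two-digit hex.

1689821396 in hexadecimal, padded to 32 bits, is 0x64B8A0D4.
Split into bytes (most-significant first): 64 B8 A0 D4.
In little-endian order the low byte comes first in memory.
So at ascending addresses the bytes are D4 A0 B8 64.

D4 A0 B8 64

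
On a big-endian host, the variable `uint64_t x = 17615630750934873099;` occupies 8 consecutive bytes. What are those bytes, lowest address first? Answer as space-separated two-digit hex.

17615630750934873099 in hexadecimal, padded to 64 bits, is 0xF4774AD61BEBB40B.
Split into bytes (most-significant first): F4 77 4A D6 1B EB B4 0B.
Big-endian stores the most-significant byte at the lowest address.
So the memory order matches the most-significant-first order: F4 77 4A D6 1B EB B4 0B.

F4 77 4A D6 1B EB B4 0B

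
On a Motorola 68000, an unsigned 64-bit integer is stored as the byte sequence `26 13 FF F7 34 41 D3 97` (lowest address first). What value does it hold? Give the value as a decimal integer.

In big-endian order the high byte comes first in memory.
The bytes are already most-significant first: 0x2613FFF73441D397.
0x2613FFF73441D397 = 2743818035197498263.

2743818035197498263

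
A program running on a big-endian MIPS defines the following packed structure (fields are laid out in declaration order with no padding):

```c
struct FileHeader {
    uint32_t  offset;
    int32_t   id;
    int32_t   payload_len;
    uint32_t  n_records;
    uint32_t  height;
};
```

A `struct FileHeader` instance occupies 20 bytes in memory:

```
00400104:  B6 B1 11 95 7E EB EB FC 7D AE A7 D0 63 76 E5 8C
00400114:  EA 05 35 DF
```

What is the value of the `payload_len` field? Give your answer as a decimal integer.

`payload_len` follows `offset` (4 B), `id` (4 B), so it starts at offset 4 + 4 = 8 and occupies 4 bytes.
Bytes at offsets 8..11: 7D AE A7 D0.
Big-endian: lowest address holds the most-significant byte.
The bytes are already most-significant first: 0x7DAEA7D0.
0x7DAEA7D0 = 2108598224.

2108598224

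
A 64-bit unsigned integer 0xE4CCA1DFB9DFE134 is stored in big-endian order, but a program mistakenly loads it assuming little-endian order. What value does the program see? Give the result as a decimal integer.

3810572749146016996

Stored big-endian, the bytes at ascending addresses are E4 CC A1 DF B9 DF E1 34.
Read back as little-endian, the first byte is least significant, giving 0x34E1DFB9DFA1CCE4.
0x34E1DFB9DFA1CCE4 = 3810572749146016996.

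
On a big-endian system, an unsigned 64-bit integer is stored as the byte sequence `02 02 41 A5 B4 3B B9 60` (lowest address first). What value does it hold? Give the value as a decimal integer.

Big-endian: lowest address holds the most-significant byte.
The bytes are already most-significant first: 0x020241A5B43BB960.
0x020241A5B43BB960 = 144750317978499424.

144750317978499424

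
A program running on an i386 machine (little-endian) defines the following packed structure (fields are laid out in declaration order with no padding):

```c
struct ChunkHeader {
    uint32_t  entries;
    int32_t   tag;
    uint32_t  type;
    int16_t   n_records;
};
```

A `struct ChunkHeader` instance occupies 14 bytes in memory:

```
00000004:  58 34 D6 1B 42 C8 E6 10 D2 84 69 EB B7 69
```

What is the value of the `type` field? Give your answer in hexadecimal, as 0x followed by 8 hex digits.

0xEB6984D2

`type` follows `entries` (4 B), `tag` (4 B), so it starts at offset 4 + 4 = 8 and occupies 4 bytes.
Bytes at offsets 8..11: D2 84 69 EB.
Little-endian: lowest address holds the least-significant byte.
Reassemble most-significant byte first: EB 69 84 D2 → 0xEB6984D2.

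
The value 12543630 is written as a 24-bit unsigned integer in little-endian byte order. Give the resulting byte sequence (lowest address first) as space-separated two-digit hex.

12543630 in hexadecimal, padded to 24 bits, is 0xBF668E.
Split into bytes (most-significant first): BF 66 8E.
Little-endian stores the least-significant byte at the lowest address.
So at ascending addresses the bytes are 8E 66 BF.

8E 66 BF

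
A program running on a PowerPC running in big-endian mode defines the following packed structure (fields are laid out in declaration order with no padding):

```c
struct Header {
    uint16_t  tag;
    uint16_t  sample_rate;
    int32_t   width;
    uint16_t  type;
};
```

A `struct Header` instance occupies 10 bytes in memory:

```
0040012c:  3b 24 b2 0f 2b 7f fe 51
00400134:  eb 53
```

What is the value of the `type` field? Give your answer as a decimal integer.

`type` follows `tag` (2 B), `sample_rate` (2 B), `width` (4 B), so it starts at offset 2 + 2 + 4 = 8 and occupies 2 bytes.
Bytes at offsets 8..9: EB 53.
Big-endian: lowest address holds the most-significant byte.
The bytes are already most-significant first: 0xEB53.
0xEB53 = 60243.

60243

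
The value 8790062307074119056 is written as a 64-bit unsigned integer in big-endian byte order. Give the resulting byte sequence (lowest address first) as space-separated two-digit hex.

79 FC 93 18 B6 B4 15 90

8790062307074119056 in hexadecimal, padded to 64 bits, is 0x79FC9318B6B41590.
Split into bytes (most-significant first): 79 FC 93 18 B6 B4 15 90.
Big-endian stores the most-significant byte at the lowest address.
So the memory order matches the most-significant-first order: 79 FC 93 18 B6 B4 15 90.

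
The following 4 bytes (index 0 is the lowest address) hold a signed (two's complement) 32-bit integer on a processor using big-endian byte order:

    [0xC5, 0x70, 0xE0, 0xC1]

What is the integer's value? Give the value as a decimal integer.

In big-endian order the high byte comes first in memory.
The bytes are already most-significant first: 0xC570E0C1.
Top bit is set, so as a signed 32-bit value this is 0xC570E0C1 − 2^32 = -982458175.

-982458175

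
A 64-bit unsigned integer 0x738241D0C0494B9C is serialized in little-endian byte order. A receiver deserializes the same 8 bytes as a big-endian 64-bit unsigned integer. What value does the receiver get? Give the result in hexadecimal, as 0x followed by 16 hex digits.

0x9C4B49C0D0418273

Stored little-endian, the bytes at ascending addresses are 9C 4B 49 C0 D0 41 82 73.
Read back as big-endian, the last byte is least significant, giving 0x9C4B49C0D0418273.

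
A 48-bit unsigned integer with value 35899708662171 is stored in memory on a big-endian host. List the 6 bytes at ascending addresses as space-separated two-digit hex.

35899708662171 in hexadecimal, padded to 48 bits, is 0x20A68D61E19B.
Split into bytes (most-significant first): 20 A6 8D 61 E1 9B.
Big-endian: lowest address holds the most-significant byte.
So the memory order matches the most-significant-first order: 20 A6 8D 61 E1 9B.

20 A6 8D 61 E1 9B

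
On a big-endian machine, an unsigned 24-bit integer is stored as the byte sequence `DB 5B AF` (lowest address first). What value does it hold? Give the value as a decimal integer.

14375855

In big-endian order the high byte comes first in memory.
The bytes are already most-significant first: 0xDB5BAF.
0xDB5BAF = 14375855.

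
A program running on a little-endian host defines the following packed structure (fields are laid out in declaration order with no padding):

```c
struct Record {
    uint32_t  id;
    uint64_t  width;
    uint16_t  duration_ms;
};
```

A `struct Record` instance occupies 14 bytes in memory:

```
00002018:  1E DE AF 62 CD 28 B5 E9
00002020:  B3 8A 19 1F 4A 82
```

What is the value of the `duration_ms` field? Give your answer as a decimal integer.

33354

`duration_ms` follows `id` (4 B), `width` (8 B), so it starts at offset 4 + 8 = 12 and occupies 2 bytes.
Bytes at offsets 12..13: 4A 82.
Little-endian stores the least-significant byte at the lowest address.
Reassemble most-significant byte first: 82 4A → 0x824A.
0x824A = 33354.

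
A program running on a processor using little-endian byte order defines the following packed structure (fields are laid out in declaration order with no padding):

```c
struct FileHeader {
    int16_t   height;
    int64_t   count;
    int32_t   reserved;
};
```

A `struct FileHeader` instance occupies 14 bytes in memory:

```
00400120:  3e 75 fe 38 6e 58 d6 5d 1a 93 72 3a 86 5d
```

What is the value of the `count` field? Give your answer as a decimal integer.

`count` follows `height` (2 bytes), so it starts at byte offset 2 and occupies 8 bytes.
Bytes at offsets 2..9: FE 38 6E 58 D6 5D 1A 93.
Little-endian stores the least-significant byte at the lowest address.
Reassemble most-significant byte first: 93 1A 5D D6 58 6E 38 FE → 0x931A5DD6586E38FE.
Top bit is set, so as a signed 64-bit value this is 0x931A5DD6586E38FE − 2^64 = -7846856225551664898.

-7846856225551664898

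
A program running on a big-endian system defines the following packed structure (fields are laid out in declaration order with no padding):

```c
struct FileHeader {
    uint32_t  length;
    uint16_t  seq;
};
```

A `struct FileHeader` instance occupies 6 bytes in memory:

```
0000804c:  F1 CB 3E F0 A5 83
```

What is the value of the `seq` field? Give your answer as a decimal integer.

`seq` follows `length` (4 bytes), so it starts at byte offset 4 and occupies 2 bytes.
Bytes at offsets 4..5: A5 83.
Big-endian: lowest address holds the most-significant byte.
The bytes are already most-significant first: 0xA583.
0xA583 = 42371.

42371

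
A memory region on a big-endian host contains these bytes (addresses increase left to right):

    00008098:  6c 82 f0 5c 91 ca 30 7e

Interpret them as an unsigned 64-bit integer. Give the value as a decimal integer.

7819076183442206846

Big-endian: lowest address holds the most-significant byte.
The bytes are already most-significant first: 0x6C82F05C91CA307E.
0x6C82F05C91CA307E = 7819076183442206846.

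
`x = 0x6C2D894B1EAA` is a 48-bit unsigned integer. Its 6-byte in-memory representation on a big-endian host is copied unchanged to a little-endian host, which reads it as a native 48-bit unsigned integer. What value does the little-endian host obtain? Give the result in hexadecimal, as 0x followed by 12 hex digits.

0xAA1E4B892D6C

Stored big-endian, the bytes at ascending addresses are 6C 2D 89 4B 1E AA.
Read back as little-endian, the first byte is least significant, giving 0xAA1E4B892D6C.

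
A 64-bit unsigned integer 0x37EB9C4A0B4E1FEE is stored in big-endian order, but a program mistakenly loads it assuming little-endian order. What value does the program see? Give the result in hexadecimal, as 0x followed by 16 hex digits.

Stored big-endian, the bytes at ascending addresses are 37 EB 9C 4A 0B 4E 1F EE.
Read back as little-endian, the first byte is least significant, giving 0xEE1F4E0B4A9CEB37.

0xEE1F4E0B4A9CEB37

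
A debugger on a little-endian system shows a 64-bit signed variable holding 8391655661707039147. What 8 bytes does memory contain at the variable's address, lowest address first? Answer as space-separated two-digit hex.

8391655661707039147 in hexadecimal, padded to 64 bits, is 0x7475265D097191AB.
Split into bytes (most-significant first): 74 75 26 5D 09 71 91 AB.
Little-endian stores the least-significant byte at the lowest address.
So at ascending addresses the bytes are AB 91 71 09 5D 26 75 74.

AB 91 71 09 5D 26 75 74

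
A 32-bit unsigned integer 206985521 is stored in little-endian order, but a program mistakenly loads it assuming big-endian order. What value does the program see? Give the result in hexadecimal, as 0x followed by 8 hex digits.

0x3159560C

206985521 in 32-bit hexadecimal is 0x0C565931.
Stored little-endian, the bytes at ascending addresses are 31 59 56 0C.
Read back as big-endian, the last byte is least significant, giving 0x3159560C.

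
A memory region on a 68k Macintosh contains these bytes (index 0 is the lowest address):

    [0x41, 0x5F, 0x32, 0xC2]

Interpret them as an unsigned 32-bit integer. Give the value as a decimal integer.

Big-endian: lowest address holds the most-significant byte.
The bytes are already most-significant first: 0x415F32C2.
0x415F32C2 = 1096757954.

1096757954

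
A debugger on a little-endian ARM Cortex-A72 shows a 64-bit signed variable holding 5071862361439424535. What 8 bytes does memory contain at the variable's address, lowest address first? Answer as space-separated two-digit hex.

17 50 45 23 F2 DF 62 46

5071862361439424535 in hexadecimal, padded to 64 bits, is 0x4662DFF223455017.
Split into bytes (most-significant first): 46 62 DF F2 23 45 50 17.
Little-endian stores the least-significant byte at the lowest address.
So at ascending addresses the bytes are 17 50 45 23 F2 DF 62 46.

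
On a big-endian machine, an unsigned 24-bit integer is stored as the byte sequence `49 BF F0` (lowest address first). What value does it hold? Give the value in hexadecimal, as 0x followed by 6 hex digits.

0x49BFF0

In big-endian order the high byte comes first in memory.
The bytes are already most-significant first: 0x49BFF0.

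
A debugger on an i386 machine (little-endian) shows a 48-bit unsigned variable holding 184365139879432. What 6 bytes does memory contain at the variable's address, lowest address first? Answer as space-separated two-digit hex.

08 E6 AB DA AD A7

184365139879432 in hexadecimal, padded to 48 bits, is 0xA7ADDAABE608.
Split into bytes (most-significant first): A7 AD DA AB E6 08.
Little-endian: lowest address holds the least-significant byte.
So at ascending addresses the bytes are 08 E6 AB DA AD A7.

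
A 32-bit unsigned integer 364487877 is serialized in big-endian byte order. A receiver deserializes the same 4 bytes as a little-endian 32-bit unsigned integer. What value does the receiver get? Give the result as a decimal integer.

3315906837

364487877 in 32-bit hexadecimal is 0x15B9A4C5.
Stored big-endian, the bytes at ascending addresses are 15 B9 A4 C5.
Read back as little-endian, the first byte is least significant, giving 0xC5A4B915.
0xC5A4B915 = 3315906837.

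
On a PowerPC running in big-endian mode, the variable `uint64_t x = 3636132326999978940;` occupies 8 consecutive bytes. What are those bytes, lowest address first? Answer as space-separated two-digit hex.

32 76 23 16 1B 25 F3 BC

3636132326999978940 in hexadecimal, padded to 64 bits, is 0x327623161B25F3BC.
Split into bytes (most-significant first): 32 76 23 16 1B 25 F3 BC.
Big-endian: lowest address holds the most-significant byte.
So the memory order matches the most-significant-first order: 32 76 23 16 1B 25 F3 BC.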